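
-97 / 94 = -1.03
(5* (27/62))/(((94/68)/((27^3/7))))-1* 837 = 36635922/10199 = 3592.11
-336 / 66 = -56 / 11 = -5.09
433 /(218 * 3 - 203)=433 /451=0.96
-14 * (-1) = 14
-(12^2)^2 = -20736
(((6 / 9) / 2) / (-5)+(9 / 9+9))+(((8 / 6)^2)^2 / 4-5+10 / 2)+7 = 7178 / 405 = 17.72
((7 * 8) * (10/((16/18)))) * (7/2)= 2205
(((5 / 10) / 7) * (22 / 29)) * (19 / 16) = 209 / 3248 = 0.06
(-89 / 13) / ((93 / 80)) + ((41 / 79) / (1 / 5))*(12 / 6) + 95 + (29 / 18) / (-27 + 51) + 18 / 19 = 24907588379 / 261318096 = 95.32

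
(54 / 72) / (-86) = -3 / 344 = -0.01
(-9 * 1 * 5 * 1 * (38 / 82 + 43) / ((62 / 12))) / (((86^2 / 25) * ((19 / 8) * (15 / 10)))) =-16038000 / 44651501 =-0.36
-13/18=-0.72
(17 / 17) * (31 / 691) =31 / 691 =0.04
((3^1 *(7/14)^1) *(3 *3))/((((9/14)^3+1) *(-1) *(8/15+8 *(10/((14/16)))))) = -972405/8383822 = -0.12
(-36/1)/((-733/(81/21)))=972/5131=0.19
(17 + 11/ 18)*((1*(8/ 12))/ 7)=317/ 189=1.68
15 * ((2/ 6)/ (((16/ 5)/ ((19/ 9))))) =3.30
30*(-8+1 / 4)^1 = -465 / 2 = -232.50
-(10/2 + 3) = -8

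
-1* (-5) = 5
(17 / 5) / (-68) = -1 / 20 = -0.05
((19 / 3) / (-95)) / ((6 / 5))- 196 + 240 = 791 / 18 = 43.94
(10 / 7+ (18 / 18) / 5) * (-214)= -12198 / 35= -348.51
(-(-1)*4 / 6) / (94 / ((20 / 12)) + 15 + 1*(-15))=5 / 423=0.01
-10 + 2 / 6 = -29 / 3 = -9.67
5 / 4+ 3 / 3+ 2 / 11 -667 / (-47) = 34377 / 2068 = 16.62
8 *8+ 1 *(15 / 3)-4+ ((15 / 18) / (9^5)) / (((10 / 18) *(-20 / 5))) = 10235159 / 157464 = 65.00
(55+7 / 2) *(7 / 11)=819 / 22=37.23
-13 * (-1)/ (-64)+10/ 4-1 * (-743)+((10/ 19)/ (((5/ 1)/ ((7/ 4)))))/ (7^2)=6343999/ 8512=745.30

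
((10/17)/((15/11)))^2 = 484/2601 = 0.19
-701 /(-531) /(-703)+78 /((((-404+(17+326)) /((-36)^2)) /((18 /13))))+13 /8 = -417696917731 /182166984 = -2292.93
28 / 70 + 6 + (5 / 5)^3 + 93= 502 / 5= 100.40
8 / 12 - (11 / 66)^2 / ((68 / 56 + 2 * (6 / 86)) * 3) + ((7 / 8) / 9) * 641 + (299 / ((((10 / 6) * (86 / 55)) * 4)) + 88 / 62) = 5460672527 / 58665330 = 93.08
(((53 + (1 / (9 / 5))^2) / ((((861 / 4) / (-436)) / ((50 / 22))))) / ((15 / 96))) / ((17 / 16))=-1134018560 / 767151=-1478.22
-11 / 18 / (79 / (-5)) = 0.04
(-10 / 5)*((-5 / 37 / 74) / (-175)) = -1 / 47915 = -0.00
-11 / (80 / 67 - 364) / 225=0.00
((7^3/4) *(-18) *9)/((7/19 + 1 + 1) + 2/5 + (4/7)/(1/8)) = -6158565/3254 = -1892.61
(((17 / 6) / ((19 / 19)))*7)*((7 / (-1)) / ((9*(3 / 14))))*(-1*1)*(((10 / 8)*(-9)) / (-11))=29155 / 396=73.62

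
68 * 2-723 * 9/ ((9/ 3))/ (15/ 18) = -12334/ 5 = -2466.80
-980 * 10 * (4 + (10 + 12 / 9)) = -450800 / 3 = -150266.67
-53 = -53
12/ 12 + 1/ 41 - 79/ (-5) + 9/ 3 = 4064/ 205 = 19.82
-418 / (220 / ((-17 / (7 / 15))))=969 / 14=69.21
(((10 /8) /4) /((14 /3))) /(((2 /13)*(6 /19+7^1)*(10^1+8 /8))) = 0.01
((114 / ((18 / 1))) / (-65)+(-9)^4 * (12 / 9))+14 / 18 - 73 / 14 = 71608987 / 8190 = 8743.47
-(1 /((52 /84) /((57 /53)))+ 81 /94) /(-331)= 168327 /21437546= 0.01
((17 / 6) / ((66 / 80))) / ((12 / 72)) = 680 / 33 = 20.61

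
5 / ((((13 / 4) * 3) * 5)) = 4 / 39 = 0.10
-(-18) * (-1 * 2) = -36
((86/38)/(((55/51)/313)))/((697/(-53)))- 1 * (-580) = 22710119/42845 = 530.05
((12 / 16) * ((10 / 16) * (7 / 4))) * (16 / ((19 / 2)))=105 / 76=1.38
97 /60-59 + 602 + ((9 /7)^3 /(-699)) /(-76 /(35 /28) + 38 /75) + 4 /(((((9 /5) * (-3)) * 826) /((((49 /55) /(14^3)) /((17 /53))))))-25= 16452889402313159 /31663510602570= 519.62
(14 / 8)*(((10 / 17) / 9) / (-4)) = -35 / 1224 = -0.03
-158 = -158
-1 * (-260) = 260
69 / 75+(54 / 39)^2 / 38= 77903 / 80275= 0.97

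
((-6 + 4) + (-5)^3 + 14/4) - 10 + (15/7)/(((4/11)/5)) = -104.04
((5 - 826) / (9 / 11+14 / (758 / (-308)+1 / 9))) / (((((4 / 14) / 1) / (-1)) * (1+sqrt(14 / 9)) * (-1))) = -205897769 / 204590+205897769 * sqrt(14) / 613770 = 248.80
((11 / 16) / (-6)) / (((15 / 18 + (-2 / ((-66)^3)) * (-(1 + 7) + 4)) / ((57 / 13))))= -7510833 / 12457744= -0.60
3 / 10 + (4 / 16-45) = -889 / 20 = -44.45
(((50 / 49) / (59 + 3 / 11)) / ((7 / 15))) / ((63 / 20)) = 13750 / 1174089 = 0.01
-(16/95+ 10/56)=-0.35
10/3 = 3.33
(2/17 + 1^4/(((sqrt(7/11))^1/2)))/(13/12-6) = -24 * sqrt(77)/413-24/1003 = -0.53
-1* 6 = -6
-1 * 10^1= -10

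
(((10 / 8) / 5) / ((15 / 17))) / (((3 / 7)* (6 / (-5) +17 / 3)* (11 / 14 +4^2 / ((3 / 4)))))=833 / 124486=0.01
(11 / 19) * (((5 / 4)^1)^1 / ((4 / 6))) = 165 / 152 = 1.09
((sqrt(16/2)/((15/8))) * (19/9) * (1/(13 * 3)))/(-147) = -304 * sqrt(2)/773955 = -0.00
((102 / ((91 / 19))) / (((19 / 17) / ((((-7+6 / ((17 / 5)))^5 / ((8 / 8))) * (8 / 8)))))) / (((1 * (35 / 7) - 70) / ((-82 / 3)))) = -915785749636 / 29060395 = -31513.19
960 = 960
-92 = -92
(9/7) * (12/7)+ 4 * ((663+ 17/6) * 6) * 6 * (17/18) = 13311664/147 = 90555.54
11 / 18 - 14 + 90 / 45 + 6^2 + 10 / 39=5819 / 234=24.87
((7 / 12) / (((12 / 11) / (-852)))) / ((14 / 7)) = -5467 / 24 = -227.79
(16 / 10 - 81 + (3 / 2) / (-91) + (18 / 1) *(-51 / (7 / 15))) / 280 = -1862369 / 254800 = -7.31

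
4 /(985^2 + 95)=1 /242580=0.00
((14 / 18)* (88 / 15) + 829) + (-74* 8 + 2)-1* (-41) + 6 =39226 / 135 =290.56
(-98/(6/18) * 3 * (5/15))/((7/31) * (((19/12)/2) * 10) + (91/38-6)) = 161.75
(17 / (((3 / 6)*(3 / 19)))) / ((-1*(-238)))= 19 / 21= 0.90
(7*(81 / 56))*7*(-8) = -567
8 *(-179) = -1432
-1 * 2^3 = -8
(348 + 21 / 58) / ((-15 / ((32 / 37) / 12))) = -1796 / 1073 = -1.67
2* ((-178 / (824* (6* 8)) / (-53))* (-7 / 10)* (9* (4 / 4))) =-1869 / 1746880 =-0.00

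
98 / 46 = 49 / 23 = 2.13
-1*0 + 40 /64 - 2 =-11 /8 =-1.38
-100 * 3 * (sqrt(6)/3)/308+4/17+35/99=991/1683 - 25 * sqrt(6)/77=-0.21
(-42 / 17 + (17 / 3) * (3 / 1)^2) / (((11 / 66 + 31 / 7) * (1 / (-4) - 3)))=-138600 / 42653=-3.25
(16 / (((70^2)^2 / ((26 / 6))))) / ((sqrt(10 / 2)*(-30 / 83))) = -1079*sqrt(5) / 675281250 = -0.00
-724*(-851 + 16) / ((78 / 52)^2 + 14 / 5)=12090800 / 101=119710.89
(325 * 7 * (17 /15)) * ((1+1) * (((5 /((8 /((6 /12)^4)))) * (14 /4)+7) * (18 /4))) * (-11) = -466350885 /256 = -1821683.14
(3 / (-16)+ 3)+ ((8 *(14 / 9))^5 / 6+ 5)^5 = 850430509194562605894464048830552338259404725804831 / 2791187376145922865138728112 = 304684134237106919354407.60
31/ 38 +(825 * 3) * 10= 940531/ 38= 24750.82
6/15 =2/5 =0.40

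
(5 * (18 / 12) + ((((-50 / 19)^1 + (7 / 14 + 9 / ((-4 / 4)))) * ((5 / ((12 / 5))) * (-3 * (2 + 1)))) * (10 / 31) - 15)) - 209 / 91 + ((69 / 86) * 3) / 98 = 928567450 / 16133299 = 57.56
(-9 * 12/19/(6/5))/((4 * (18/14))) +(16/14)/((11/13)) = 1257/2926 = 0.43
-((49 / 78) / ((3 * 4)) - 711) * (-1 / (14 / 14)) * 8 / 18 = -315.98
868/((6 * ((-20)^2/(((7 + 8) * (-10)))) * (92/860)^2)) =-10030825/2116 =-4740.47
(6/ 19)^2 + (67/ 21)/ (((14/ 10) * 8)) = 163271/ 424536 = 0.38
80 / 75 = 16 / 15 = 1.07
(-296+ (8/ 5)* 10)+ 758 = 478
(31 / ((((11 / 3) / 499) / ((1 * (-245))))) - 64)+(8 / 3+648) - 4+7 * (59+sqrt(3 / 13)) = -34076288 / 33+7 * sqrt(39) / 13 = -1032611.43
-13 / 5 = -2.60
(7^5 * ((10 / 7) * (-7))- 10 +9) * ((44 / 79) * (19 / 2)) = -70253678 / 79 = -889287.06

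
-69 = -69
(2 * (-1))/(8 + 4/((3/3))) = -1/6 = -0.17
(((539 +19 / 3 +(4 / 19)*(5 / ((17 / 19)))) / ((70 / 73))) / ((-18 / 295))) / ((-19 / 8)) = 240089408 / 61047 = 3932.86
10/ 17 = 0.59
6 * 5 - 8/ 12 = 88/ 3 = 29.33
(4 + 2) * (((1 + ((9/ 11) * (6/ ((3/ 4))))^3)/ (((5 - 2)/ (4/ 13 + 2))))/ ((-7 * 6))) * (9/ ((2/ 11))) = -16856055/ 11011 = -1530.84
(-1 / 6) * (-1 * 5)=5 / 6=0.83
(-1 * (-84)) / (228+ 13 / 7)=588 / 1609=0.37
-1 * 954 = -954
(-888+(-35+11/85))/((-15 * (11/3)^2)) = 235332/51425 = 4.58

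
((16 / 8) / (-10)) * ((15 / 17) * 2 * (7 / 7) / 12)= -1 / 34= -0.03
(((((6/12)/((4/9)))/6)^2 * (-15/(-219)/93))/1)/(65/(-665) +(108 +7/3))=5985/25481162752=0.00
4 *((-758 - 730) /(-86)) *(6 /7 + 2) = 59520 /301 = 197.74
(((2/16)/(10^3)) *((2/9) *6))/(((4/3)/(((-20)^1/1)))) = -1/400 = -0.00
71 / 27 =2.63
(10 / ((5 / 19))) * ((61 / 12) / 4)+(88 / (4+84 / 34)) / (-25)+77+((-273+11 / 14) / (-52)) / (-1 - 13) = 475356457 / 3822000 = 124.37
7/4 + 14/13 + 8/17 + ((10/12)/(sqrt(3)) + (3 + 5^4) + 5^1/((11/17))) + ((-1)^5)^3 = 5*sqrt(3)/18 + 6204153/9724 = 638.51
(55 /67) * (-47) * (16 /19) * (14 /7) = -82720 /1273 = -64.98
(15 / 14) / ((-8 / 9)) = -135 / 112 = -1.21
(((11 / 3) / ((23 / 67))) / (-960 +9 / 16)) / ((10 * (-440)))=67 / 26480475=0.00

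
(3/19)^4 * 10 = 810/130321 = 0.01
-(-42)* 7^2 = 2058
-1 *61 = -61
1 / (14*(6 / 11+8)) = 11 / 1316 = 0.01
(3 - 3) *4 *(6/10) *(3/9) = 0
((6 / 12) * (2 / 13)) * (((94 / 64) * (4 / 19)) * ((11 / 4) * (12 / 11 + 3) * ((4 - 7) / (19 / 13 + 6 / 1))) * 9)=-57105 / 58976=-0.97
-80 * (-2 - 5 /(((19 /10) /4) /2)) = 35040 /19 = 1844.21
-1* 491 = -491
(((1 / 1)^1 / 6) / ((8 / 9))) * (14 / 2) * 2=21 / 8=2.62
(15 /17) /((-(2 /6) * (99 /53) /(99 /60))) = -159 /68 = -2.34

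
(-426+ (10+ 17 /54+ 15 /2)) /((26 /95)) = -1046995 /702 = -1491.45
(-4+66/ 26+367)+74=5714/ 13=439.54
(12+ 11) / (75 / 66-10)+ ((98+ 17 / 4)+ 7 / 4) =19774 / 195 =101.41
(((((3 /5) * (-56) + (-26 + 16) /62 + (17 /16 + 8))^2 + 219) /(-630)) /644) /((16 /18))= -5098867609 /2218080256000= -0.00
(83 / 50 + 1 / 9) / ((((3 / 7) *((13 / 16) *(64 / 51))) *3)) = 94843 / 70200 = 1.35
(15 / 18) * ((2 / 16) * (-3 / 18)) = -5 / 288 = -0.02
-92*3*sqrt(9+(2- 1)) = -872.79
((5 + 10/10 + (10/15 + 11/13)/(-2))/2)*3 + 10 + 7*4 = 2385/52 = 45.87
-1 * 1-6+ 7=0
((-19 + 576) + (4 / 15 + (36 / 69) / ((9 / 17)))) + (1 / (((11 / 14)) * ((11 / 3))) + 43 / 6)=47235799 / 83490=565.77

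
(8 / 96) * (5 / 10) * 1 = 1 / 24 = 0.04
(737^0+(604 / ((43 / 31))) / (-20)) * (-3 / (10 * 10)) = 6699 / 10750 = 0.62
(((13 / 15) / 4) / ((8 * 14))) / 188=13 / 1263360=0.00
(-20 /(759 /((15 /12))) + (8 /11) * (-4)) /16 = -203 /1104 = -0.18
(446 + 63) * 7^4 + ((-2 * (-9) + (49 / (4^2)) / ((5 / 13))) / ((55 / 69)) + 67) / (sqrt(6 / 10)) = 438113 * sqrt(15) / 13200 + 1222109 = 1222237.55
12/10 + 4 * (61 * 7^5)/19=215838.46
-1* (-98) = 98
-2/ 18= -1/ 9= -0.11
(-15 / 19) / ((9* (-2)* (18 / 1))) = 5 / 2052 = 0.00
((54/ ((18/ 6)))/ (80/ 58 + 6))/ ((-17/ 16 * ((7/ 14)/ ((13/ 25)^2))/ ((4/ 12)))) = -0.41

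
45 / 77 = 0.58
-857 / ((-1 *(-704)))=-857 / 704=-1.22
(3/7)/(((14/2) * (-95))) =-3/4655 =-0.00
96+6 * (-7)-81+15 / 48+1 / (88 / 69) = -4559 / 176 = -25.90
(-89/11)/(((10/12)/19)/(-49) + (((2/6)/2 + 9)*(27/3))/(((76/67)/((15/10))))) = -3977232/53627365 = -0.07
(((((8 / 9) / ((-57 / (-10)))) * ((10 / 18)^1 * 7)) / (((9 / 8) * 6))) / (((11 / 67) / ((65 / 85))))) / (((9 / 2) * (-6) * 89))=-9755200 / 56016892899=-0.00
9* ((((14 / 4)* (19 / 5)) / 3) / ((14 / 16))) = 228 / 5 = 45.60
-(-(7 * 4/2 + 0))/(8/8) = 14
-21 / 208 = -0.10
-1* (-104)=104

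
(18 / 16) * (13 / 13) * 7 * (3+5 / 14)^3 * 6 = 2803221 / 1568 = 1787.77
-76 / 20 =-19 / 5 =-3.80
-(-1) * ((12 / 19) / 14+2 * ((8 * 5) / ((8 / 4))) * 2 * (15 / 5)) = 31926 / 133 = 240.05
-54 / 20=-27 / 10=-2.70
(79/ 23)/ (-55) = -79/ 1265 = -0.06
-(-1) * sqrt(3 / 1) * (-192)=-332.55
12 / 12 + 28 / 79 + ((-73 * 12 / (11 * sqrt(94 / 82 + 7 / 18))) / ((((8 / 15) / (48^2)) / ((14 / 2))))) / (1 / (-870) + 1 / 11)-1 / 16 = 1633 / 1264-69139526400 * sqrt(92906) / 973247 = -21653354.29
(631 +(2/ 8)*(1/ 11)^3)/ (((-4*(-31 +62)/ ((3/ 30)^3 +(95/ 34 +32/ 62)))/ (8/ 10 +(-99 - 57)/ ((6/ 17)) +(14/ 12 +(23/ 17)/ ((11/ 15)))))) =7383.47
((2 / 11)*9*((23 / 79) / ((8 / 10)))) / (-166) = -1035 / 288508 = -0.00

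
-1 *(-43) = 43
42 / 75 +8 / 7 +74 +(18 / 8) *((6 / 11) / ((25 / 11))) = 5337 / 70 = 76.24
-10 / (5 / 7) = -14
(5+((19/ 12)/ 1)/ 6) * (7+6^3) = 84517/ 72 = 1173.85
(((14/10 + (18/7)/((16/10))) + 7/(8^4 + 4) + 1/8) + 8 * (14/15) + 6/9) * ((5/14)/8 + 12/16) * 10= 172678601/1928640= 89.53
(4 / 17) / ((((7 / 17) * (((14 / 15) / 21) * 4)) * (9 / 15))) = 75 / 14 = 5.36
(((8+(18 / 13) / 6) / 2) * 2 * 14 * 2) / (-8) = -749 / 26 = -28.81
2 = 2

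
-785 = -785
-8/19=-0.42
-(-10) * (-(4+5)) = -90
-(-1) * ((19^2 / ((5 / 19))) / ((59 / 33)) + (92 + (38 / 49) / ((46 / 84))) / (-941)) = 34287360047 / 44692795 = 767.18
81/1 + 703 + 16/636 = 124660/159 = 784.03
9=9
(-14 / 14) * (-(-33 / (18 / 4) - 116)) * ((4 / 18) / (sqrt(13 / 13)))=-740 / 27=-27.41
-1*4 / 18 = -2 / 9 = -0.22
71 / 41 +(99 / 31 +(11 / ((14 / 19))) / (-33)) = 4.47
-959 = -959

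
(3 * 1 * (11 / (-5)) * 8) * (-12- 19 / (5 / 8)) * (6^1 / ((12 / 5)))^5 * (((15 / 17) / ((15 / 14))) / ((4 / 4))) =180044.12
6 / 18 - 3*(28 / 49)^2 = -95 / 147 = -0.65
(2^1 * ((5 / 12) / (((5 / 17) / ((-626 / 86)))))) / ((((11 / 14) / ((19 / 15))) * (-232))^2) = -0.00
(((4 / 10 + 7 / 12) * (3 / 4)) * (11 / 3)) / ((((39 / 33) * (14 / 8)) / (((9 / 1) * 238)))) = 364089 / 130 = 2800.68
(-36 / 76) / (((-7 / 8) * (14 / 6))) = 216 / 931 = 0.23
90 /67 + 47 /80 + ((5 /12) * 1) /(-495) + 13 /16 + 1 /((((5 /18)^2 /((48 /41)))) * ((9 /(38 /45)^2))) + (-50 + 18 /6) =-87817836563 /2039647500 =-43.06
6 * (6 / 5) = 36 / 5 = 7.20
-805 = -805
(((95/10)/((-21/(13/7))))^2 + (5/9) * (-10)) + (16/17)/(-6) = -7356743/1469412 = -5.01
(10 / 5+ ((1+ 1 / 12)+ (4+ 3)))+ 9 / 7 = 955 / 84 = 11.37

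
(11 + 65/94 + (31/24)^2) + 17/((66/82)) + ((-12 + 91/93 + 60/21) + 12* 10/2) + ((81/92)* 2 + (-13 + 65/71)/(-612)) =158041355900429/1793939805504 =88.10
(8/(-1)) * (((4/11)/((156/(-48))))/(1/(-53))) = -6784/143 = -47.44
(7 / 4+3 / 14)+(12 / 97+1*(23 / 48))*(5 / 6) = 482365 / 195552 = 2.47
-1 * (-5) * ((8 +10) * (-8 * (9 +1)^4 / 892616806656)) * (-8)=25000 / 387420489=0.00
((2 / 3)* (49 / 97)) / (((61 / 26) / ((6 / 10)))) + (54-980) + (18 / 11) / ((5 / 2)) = -60222354 / 65087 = -925.26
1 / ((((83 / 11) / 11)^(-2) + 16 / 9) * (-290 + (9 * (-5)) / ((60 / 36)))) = -62001 / 76711781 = -0.00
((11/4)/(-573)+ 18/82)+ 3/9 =17167/31324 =0.55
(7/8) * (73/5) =511/40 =12.78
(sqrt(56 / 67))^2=56 / 67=0.84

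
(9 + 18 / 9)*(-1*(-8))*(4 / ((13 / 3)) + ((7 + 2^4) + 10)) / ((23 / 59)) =2289672 / 299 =7657.77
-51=-51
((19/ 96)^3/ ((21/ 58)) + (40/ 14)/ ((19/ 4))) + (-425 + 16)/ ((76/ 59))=-55932658963/ 176504832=-316.89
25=25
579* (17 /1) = 9843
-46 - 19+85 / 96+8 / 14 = -42701 / 672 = -63.54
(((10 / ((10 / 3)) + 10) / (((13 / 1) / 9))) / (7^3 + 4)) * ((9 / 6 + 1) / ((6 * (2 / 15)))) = 225 / 2776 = 0.08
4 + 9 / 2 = 17 / 2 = 8.50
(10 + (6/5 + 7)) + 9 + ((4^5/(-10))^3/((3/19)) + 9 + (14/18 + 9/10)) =-15300735767/2250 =-6800327.01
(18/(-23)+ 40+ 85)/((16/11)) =31427/368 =85.40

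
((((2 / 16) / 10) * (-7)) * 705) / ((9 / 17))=-5593 / 48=-116.52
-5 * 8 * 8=-320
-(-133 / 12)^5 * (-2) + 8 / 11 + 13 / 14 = -3204400420721 / 9580032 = -334487.44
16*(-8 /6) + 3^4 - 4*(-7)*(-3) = -73 /3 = -24.33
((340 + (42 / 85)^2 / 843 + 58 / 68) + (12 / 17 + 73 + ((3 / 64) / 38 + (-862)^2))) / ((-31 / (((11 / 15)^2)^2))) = -53744651233136121731 / 7748800362000000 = -6935.87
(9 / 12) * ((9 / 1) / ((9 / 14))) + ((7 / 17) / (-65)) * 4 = 23149 / 2210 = 10.47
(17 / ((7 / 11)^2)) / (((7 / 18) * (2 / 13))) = 240669 / 343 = 701.66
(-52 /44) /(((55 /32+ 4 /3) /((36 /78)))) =-576 /3223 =-0.18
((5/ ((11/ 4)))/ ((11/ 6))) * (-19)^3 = -823080/ 121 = -6802.31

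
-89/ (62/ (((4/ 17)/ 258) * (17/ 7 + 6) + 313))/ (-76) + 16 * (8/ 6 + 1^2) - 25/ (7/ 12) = 9361519/ 24111304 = 0.39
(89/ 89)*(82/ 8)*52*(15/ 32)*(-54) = -215865/ 16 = -13491.56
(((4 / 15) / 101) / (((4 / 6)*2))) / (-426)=-0.00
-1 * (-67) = 67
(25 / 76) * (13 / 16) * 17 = 4.54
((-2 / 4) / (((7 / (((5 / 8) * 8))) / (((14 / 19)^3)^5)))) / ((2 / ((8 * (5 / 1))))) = -1111200682555801600 / 15181127029874798299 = -0.07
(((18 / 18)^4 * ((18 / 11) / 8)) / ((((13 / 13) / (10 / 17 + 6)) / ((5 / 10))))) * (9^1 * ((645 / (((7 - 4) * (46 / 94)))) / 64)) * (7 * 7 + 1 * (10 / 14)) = 71209935 / 34408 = 2069.57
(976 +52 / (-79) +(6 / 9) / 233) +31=55571357 / 55221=1006.34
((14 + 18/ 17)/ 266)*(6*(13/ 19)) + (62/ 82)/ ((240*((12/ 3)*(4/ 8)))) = 197816849/ 845433120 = 0.23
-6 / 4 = -3 / 2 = -1.50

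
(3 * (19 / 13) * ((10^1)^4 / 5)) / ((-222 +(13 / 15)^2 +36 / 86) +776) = 15.80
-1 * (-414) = 414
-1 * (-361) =361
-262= -262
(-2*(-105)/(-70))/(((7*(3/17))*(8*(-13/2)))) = 17/364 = 0.05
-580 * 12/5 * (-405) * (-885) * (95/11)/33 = -130573338.84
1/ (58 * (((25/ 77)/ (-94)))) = -3619/ 725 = -4.99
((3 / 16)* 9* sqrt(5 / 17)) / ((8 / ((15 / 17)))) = 405* sqrt(85) / 36992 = 0.10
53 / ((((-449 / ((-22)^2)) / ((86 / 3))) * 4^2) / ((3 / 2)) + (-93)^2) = 275759 / 44998951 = 0.01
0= 0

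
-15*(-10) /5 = 30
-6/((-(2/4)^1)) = 12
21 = 21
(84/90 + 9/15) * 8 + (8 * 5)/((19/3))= 5296/285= 18.58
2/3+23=71/3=23.67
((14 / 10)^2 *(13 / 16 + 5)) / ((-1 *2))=-5.70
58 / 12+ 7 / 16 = 253 / 48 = 5.27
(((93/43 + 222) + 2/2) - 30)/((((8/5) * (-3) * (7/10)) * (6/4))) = -104900/2709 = -38.72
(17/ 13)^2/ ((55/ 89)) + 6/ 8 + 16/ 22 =157809/ 37180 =4.24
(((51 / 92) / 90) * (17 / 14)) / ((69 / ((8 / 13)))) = 289 / 4332510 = 0.00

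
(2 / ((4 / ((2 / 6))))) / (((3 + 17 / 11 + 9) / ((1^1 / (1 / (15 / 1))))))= 55 / 298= 0.18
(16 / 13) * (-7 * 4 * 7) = -3136 / 13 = -241.23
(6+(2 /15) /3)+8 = 632 /45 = 14.04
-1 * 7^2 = -49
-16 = -16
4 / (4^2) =1 / 4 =0.25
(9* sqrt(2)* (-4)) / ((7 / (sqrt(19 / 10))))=-36* sqrt(95) / 35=-10.03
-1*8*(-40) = 320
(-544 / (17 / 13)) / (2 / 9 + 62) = -234 / 35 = -6.69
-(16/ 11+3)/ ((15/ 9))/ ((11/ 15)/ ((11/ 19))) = -441/ 209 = -2.11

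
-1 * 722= -722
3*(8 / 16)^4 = 3 / 16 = 0.19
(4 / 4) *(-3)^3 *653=-17631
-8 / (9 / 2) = -16 / 9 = -1.78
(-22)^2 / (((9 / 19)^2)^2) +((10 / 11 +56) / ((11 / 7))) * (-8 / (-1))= 7862121460 / 793881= 9903.40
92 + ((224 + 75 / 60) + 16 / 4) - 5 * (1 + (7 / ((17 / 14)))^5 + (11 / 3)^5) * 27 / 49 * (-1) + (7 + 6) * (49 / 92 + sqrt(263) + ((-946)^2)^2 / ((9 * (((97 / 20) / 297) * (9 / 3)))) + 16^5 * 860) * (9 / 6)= 39 * sqrt(263) / 2 + 56577059639392409040321827 / 1596521287368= 35437710782528.52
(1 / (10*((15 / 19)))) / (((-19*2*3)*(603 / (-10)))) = 1 / 54270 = 0.00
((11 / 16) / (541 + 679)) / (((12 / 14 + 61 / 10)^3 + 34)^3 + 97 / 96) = 4161465721875000 / 376301975456238432496450241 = 0.00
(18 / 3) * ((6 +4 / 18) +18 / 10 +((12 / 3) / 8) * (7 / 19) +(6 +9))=39683 / 285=139.24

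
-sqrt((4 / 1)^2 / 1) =-4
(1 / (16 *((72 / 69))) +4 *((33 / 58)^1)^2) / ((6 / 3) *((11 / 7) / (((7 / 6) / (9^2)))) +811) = 21438431 / 16286388864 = 0.00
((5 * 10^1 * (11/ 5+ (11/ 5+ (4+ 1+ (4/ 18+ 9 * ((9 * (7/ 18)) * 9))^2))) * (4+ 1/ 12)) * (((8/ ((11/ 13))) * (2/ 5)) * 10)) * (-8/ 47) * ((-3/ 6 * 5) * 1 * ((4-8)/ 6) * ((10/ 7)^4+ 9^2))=-277356744095735200/ 18467757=-15018431534.25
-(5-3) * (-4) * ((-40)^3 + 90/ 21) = -3583760/ 7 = -511965.71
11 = 11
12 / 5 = 2.40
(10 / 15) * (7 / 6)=7 / 9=0.78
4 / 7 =0.57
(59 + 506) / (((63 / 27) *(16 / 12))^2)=45765 / 784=58.37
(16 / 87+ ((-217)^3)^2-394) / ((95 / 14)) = 127176155248870574 / 8265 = 15387314609663.71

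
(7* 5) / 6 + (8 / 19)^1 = 713 / 114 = 6.25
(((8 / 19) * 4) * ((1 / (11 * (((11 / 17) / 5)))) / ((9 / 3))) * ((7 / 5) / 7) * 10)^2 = 29593600 / 47568609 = 0.62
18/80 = 9/40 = 0.22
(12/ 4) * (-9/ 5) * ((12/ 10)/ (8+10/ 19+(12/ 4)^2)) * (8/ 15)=-0.20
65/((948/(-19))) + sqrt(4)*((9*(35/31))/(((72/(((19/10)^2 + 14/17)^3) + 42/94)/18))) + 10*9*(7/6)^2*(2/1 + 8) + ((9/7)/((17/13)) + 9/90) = 225777478510727354544661/149310206181562416060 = 1512.14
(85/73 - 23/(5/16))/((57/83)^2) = -60712757/395295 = -153.59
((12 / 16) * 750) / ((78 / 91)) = 2625 / 4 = 656.25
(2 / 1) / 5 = 2 / 5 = 0.40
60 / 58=30 / 29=1.03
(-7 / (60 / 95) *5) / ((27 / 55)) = -36575 / 324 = -112.89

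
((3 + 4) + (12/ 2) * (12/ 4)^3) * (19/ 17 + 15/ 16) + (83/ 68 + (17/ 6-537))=-151471/ 816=-185.63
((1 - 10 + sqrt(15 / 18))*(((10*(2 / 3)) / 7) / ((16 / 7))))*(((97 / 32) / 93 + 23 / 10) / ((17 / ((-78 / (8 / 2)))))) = 1353651 / 134912 - 451217*sqrt(30) / 2428416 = 9.02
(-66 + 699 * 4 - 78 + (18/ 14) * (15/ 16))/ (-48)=-99053/ 1792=-55.28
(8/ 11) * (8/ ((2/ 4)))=128/ 11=11.64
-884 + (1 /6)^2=-31823 /36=-883.97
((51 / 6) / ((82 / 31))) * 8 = 1054 / 41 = 25.71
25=25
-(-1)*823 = 823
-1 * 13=-13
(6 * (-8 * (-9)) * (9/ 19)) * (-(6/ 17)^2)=-139968/ 5491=-25.49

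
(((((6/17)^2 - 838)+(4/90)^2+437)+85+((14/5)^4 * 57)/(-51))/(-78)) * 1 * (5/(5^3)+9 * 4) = 149102353562/839109375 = 177.69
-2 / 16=-1 / 8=-0.12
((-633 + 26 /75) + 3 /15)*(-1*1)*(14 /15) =664076 /1125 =590.29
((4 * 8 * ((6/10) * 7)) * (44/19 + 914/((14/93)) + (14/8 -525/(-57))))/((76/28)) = 543839352/1805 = 301296.04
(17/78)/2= 17/156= 0.11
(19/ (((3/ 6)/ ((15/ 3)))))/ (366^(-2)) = 25451640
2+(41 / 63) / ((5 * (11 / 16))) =7586 / 3465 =2.19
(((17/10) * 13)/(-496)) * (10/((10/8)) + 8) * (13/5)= -2873/1550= -1.85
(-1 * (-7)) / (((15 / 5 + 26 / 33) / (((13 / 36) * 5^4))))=5005 / 12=417.08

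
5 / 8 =0.62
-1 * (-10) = 10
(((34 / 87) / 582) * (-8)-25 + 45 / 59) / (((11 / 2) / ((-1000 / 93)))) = 72422668000 / 1528058169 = 47.40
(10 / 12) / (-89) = -5 / 534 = -0.01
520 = 520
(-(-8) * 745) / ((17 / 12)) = 71520 / 17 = 4207.06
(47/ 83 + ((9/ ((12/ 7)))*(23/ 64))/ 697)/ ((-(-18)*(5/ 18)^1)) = 8426393/ 74049280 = 0.11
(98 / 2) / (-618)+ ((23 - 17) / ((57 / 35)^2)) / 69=-0.05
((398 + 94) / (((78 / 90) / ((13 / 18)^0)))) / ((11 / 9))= 66420 / 143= 464.48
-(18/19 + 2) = -56/19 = -2.95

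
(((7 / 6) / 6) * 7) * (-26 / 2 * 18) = -637 / 2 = -318.50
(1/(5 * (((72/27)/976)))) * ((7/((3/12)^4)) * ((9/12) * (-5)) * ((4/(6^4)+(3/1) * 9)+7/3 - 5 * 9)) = 69344800/9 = 7704977.78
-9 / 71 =-0.13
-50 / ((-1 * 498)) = 0.10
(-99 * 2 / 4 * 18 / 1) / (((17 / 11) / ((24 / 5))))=-235224 / 85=-2767.34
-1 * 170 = -170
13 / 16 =0.81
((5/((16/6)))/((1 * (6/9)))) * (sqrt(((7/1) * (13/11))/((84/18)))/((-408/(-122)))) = 1.12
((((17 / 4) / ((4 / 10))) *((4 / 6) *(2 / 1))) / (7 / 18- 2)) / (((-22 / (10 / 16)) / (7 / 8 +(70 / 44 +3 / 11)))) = 307275 / 449152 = 0.68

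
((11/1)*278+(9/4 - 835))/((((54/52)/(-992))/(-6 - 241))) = 525045594.67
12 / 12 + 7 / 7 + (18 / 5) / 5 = 68 / 25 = 2.72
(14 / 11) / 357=2 / 561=0.00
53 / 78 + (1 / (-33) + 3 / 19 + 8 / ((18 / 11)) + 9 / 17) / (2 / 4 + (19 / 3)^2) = 165319075 / 202584954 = 0.82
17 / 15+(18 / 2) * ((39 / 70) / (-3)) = -113 / 210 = -0.54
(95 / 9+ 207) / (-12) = -979 / 54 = -18.13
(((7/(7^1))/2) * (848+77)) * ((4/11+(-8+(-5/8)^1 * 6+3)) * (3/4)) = -1023975/352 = -2909.02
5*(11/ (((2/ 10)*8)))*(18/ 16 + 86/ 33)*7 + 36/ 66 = 1897277/ 2112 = 898.33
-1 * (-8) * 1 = 8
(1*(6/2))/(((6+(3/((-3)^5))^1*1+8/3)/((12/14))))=1458/4907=0.30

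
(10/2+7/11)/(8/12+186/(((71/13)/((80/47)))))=310341/3228467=0.10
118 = 118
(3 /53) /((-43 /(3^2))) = -27 /2279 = -0.01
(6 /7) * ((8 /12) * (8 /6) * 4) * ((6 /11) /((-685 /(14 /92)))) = -64 /173305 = -0.00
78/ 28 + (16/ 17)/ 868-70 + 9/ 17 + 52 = -14.68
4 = 4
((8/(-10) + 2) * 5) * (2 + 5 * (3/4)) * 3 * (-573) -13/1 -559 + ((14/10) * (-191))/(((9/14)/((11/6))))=-16372823/270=-60640.09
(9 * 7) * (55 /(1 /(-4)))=-13860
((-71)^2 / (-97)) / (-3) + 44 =17845 / 291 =61.32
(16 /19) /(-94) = -8 /893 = -0.01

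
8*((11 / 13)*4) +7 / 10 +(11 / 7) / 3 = 77261 / 2730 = 28.30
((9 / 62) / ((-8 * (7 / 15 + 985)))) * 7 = -945 / 7331872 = -0.00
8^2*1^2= 64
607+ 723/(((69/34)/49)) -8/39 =16203029/897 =18063.58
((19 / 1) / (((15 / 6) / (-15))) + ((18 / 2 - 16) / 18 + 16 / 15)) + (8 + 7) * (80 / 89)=-799711 / 8010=-99.84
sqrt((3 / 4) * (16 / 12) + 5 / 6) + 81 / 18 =sqrt(66) / 6 + 9 / 2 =5.85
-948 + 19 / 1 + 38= -891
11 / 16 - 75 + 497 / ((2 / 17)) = 4150.19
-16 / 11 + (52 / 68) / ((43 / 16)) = -1.17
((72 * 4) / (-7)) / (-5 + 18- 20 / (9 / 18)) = 1.52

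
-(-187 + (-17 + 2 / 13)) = 2650 / 13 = 203.85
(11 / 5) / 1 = 11 / 5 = 2.20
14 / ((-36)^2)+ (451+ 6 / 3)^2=132975439 / 648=205209.01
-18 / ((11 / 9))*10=-1620 / 11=-147.27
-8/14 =-0.57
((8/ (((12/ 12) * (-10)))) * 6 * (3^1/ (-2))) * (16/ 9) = 64/ 5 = 12.80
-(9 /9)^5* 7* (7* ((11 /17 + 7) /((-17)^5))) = 6370 /24137569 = 0.00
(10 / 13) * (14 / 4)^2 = 245 / 26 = 9.42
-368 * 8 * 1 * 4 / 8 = -1472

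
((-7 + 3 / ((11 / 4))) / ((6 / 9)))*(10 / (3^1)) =-325 / 11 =-29.55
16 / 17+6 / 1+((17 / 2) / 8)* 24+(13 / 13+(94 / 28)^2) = 148979 / 3332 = 44.71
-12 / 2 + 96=90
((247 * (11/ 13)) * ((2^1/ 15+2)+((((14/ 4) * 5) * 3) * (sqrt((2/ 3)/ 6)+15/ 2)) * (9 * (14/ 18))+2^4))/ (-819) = -36326917/ 49140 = -739.25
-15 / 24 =-5 / 8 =-0.62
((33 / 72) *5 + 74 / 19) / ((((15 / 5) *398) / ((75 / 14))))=10075 / 362976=0.03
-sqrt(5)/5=-0.45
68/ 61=1.11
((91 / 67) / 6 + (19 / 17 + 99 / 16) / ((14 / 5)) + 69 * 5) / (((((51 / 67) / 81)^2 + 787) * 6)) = 1444862549493 / 19614572638976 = 0.07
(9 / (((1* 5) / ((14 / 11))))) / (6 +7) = 126 / 715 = 0.18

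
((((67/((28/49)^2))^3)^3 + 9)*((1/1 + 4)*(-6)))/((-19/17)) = 11297390093550985238858218985415885/652835028992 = 17305122415067936279777.60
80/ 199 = 0.40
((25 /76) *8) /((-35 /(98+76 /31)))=-31140 /4123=-7.55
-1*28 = -28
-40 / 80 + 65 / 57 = 73 / 114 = 0.64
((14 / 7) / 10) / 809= 0.00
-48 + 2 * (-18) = -84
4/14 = 2/7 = 0.29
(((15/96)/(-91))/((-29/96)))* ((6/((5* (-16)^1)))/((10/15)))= -0.00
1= 1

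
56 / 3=18.67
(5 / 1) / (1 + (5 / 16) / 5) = 80 / 17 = 4.71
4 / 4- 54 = -53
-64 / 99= -0.65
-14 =-14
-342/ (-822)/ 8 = 57/ 1096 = 0.05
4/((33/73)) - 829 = -27065/33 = -820.15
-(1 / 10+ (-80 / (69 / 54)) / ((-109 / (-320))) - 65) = 248.71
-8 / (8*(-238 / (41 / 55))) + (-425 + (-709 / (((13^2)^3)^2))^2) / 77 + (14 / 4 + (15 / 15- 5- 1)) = -24926496977131842687497159439957 / 3552631042100255006090091637745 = -7.02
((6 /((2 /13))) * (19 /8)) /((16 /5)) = 3705 /128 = 28.95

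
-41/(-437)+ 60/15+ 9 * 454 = 1787371/437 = 4090.09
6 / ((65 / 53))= 318 / 65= 4.89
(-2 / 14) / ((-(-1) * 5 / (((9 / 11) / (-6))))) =3 / 770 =0.00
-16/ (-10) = 8/ 5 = 1.60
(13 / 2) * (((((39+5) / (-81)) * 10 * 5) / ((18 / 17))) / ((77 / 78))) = -287300 / 1701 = -168.90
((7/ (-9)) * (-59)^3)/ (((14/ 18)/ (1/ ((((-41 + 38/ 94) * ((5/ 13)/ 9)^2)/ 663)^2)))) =461357128886118380019/ 28090000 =16424248091353.45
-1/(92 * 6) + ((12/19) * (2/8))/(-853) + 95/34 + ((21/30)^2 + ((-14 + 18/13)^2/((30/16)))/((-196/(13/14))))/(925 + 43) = 22911937769594261/8205659164903200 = 2.79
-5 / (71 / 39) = -195 / 71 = -2.75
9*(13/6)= 39/2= 19.50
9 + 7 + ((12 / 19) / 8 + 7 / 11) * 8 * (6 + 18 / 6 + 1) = 15304 / 209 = 73.22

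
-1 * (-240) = 240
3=3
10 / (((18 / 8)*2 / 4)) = 80 / 9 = 8.89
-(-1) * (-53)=-53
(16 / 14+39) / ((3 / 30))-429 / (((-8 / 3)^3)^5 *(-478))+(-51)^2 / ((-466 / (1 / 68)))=11009082625055908783535 / 27430369799151026176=401.35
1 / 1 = 1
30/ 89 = 0.34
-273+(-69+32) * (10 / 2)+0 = -458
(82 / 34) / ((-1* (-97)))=41 / 1649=0.02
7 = 7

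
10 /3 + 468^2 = 657082 /3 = 219027.33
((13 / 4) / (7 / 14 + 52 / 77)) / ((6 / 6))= 1001 / 362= 2.77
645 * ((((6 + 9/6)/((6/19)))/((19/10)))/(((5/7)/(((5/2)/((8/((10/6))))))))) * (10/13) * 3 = 2821875/208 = 13566.71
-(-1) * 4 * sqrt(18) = 12 * sqrt(2) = 16.97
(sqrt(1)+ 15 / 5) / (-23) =-4 / 23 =-0.17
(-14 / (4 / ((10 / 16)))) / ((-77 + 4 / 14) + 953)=-245 / 98144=-0.00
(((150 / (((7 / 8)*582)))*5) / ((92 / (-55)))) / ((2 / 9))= -61875 / 15617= -3.96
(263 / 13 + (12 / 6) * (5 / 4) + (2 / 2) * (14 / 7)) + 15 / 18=25.56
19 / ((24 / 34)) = 323 / 12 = 26.92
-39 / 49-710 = -34829 / 49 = -710.80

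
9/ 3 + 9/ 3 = 6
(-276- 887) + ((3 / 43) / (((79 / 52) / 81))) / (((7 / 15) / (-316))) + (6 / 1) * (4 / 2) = -1104611 / 301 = -3669.80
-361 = -361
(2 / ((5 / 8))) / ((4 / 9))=36 / 5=7.20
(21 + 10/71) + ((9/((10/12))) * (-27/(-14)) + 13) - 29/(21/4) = 368617/7455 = 49.45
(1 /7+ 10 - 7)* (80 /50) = 176 /35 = 5.03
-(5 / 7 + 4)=-33 / 7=-4.71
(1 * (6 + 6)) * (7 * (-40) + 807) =6324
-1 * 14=-14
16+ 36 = 52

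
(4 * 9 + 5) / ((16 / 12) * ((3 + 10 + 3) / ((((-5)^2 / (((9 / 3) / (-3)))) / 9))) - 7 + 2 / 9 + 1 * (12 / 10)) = -3.09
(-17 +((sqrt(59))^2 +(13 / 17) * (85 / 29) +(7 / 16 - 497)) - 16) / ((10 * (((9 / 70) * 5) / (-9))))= 1521107 / 2320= 655.65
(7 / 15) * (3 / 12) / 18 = 7 / 1080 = 0.01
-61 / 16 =-3.81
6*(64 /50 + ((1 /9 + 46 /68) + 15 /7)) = 225469 /8925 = 25.26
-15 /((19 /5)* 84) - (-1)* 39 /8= 5137 /1064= 4.83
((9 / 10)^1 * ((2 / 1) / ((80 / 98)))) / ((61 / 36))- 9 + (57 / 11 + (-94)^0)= -50891 / 33550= -1.52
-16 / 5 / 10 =-8 / 25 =-0.32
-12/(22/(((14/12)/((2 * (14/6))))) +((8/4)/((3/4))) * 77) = -9/220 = -0.04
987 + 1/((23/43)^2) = 523972/529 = 990.50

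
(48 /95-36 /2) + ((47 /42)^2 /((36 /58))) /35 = -368185609 /21115080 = -17.44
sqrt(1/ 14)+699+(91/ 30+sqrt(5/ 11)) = sqrt(14)/ 14+sqrt(55)/ 11+21061/ 30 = 702.97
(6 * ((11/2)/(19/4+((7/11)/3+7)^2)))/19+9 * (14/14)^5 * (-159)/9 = -746849859/4698073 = -158.97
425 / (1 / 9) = 3825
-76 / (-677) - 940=-636304 / 677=-939.89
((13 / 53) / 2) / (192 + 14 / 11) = 143 / 225356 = 0.00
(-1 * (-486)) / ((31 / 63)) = 30618 / 31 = 987.68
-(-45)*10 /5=90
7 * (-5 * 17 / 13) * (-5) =2975 / 13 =228.85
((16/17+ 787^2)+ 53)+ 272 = 10534814/17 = 619694.94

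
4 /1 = 4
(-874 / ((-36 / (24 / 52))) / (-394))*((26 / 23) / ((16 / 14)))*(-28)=0.79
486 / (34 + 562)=243 / 298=0.82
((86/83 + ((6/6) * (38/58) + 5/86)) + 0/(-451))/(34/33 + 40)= 11950653/280280708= 0.04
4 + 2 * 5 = 14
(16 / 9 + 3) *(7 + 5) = 172 / 3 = 57.33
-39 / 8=-4.88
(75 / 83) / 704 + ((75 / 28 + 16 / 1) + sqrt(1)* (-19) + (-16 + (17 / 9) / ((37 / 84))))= -12.03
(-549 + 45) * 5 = -2520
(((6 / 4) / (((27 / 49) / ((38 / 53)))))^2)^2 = 751274631121 / 51769445841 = 14.51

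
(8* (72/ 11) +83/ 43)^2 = 2947.82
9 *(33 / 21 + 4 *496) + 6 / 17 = 2126589 / 119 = 17870.50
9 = 9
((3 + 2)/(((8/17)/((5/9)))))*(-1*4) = -425/18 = -23.61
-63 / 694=-0.09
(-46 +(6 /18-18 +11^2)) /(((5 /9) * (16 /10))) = 129 /2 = 64.50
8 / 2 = 4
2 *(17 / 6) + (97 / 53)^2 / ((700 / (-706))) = 6749419 / 2949450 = 2.29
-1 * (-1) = 1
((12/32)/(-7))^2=0.00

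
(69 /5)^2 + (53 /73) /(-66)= 22937173 /120450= 190.43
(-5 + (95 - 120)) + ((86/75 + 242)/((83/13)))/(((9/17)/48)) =63922246/18675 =3422.88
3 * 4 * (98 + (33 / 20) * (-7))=5187 / 5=1037.40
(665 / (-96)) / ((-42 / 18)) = 95 / 32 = 2.97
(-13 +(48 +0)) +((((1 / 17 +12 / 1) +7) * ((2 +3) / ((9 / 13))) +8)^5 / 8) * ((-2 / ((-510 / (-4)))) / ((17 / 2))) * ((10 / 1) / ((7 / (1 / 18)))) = -93055175748915481 / 77554009197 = -1199875.76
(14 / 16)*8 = 7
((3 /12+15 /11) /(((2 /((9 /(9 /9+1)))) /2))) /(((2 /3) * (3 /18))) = 5751 /88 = 65.35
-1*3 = -3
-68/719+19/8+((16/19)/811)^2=3114466287389/1365739240312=2.28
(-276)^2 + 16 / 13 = 990304 / 13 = 76177.23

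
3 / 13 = 0.23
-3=-3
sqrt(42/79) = sqrt(3318)/79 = 0.73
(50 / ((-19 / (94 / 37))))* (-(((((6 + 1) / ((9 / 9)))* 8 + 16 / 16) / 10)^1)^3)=458109 / 370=1238.13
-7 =-7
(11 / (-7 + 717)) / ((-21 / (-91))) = 143 / 2130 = 0.07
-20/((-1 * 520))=0.04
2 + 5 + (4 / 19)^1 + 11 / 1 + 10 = 536 / 19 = 28.21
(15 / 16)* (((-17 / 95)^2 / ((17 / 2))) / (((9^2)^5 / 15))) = 17 / 1118870372232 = 0.00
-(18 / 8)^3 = -11.39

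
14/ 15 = 0.93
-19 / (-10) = 19 / 10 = 1.90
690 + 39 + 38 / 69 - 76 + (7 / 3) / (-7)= 15024 / 23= 653.22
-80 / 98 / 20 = -2 / 49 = -0.04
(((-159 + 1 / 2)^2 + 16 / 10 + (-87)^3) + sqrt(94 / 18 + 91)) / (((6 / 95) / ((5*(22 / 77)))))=-1203420385 / 84 + 475*sqrt(866) / 63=-14326211.28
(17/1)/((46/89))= 1513/46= 32.89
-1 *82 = -82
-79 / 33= -2.39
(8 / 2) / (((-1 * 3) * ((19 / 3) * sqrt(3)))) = -4 * sqrt(3) / 57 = -0.12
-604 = -604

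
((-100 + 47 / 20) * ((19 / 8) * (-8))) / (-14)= -5301 / 40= -132.52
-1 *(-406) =406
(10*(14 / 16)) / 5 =7 / 4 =1.75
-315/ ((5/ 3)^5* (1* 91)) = -2187/ 8125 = -0.27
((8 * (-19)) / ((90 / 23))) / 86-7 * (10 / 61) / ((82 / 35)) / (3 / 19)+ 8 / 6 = -10745669 / 4839435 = -2.22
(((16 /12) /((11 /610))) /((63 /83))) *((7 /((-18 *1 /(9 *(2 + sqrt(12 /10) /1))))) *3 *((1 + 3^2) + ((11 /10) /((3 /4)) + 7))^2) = -1079699.39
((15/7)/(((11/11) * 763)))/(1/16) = 240/5341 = 0.04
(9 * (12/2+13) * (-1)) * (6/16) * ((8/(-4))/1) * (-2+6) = 513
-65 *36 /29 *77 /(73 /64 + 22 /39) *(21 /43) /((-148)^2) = -118053936 /1452778693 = -0.08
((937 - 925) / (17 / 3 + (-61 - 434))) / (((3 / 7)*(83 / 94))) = -1974 / 30461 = -0.06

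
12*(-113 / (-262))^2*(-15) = -574605 / 17161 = -33.48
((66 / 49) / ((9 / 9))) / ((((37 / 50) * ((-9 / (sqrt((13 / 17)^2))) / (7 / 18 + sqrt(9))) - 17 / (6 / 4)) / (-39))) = 153088650 / 40517953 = 3.78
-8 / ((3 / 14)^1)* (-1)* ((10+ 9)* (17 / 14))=2584 / 3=861.33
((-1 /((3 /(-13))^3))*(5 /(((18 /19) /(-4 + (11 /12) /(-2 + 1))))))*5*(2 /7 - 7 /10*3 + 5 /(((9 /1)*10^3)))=56283213961 /2939328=19148.33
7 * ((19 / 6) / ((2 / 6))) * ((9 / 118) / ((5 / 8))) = 8.12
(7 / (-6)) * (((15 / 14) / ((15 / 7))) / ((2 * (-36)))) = 7 / 864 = 0.01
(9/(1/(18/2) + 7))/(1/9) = 729/64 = 11.39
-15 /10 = -3 /2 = -1.50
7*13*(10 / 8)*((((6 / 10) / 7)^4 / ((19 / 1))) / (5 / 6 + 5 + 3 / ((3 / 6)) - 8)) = 3159 / 37472750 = 0.00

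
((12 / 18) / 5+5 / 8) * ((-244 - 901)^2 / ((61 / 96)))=95442620 / 61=1564633.11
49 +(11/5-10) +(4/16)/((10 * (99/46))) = 41.21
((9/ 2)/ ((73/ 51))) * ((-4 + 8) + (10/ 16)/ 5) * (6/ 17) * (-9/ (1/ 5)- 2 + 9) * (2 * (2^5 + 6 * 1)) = -964953/ 73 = -13218.53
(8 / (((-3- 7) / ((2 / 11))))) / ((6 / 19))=-76 / 165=-0.46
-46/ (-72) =0.64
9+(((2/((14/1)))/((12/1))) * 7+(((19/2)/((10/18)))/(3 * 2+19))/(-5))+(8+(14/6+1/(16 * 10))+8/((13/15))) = 22243171/780000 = 28.52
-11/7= -1.57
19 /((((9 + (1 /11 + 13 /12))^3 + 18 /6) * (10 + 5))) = 14566464 /12146002555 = 0.00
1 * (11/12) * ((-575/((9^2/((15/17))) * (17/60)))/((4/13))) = -65.86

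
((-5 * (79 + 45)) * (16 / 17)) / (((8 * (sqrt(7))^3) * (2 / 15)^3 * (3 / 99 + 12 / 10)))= -86315625 * sqrt(7) / 169099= -1350.51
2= 2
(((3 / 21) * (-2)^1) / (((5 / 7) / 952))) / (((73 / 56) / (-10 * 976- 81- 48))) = 2888780.10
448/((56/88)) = 704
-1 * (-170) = 170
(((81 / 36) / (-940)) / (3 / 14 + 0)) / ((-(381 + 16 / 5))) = 21 / 722296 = 0.00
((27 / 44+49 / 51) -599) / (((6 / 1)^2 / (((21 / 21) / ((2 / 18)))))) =-1340623 / 8976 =-149.36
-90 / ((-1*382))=45 / 191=0.24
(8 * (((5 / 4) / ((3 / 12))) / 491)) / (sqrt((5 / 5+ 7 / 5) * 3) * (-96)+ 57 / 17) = -0.00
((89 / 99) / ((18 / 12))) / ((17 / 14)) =2492 / 5049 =0.49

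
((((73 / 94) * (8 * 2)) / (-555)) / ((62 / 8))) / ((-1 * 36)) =584 / 7277715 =0.00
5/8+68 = 68.62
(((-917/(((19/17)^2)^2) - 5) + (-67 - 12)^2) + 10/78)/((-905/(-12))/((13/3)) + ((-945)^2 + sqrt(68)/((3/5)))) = 3199586220588033672/505868640325098741485 - 11942643883456*sqrt(17)/505868640325098741485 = 0.01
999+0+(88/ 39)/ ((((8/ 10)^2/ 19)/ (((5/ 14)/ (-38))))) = 2180441/ 2184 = 998.37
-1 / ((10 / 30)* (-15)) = 1 / 5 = 0.20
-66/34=-33/17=-1.94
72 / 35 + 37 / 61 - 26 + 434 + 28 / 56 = 1755669 / 4270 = 411.16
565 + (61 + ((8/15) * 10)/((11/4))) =20722/33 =627.94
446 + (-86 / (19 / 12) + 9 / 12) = 29825 / 76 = 392.43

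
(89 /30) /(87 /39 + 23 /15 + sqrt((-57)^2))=1157 /23698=0.05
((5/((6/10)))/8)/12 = 25/288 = 0.09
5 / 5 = 1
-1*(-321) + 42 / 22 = 322.91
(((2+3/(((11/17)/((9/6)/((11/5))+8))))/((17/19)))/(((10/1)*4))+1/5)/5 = 227187/822800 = 0.28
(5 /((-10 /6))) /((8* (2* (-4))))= 0.05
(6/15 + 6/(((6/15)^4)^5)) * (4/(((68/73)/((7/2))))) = 730991364061212961/89128960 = 8201502228.47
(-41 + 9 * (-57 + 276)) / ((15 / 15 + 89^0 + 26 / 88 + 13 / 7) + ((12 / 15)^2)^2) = 423.04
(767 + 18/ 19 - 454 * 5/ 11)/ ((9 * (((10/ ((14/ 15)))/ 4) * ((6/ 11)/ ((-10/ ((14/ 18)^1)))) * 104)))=-117371/ 22230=-5.28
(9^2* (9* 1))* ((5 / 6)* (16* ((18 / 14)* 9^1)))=787320 / 7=112474.29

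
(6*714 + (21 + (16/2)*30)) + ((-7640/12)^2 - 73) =3688348/9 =409816.44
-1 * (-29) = 29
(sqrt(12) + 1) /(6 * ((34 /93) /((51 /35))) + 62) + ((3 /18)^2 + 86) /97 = 93 * sqrt(3) /2953 + 9307819 /10311876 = 0.96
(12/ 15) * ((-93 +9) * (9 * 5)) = -3024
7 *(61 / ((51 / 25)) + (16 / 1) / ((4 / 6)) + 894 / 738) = 268898 / 697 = 385.79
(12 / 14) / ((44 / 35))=15 / 22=0.68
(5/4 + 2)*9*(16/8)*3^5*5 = 142155/2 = 71077.50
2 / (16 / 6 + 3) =6 / 17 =0.35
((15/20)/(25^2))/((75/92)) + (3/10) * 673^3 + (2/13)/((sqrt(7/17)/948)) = 1896 * sqrt(119)/91 + 2857698909421/31250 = 91446592.39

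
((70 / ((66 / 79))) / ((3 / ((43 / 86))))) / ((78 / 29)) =80185 / 15444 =5.19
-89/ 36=-2.47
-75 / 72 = -25 / 24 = -1.04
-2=-2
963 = 963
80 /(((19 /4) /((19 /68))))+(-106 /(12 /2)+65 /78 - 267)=-28471 /102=-279.13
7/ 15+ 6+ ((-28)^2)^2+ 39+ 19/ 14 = 129087593/ 210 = 614702.82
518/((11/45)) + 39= 23739/11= 2158.09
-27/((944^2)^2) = -27/794123370496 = -0.00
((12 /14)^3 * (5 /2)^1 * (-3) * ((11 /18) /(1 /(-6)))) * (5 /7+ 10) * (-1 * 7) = -445500 /343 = -1298.83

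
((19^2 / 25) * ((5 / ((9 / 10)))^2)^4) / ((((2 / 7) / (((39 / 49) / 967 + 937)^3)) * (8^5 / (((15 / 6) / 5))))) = 24103763366560719629082489013671875 / 41868718830254449111104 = 575698613188.60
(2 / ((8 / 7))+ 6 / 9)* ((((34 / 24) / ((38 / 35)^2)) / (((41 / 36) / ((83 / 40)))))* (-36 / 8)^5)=-591975377595 / 60624896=-9764.56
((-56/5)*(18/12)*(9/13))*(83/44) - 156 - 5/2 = -258029/1430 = -180.44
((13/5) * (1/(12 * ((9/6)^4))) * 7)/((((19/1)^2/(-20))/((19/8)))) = -182/4617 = -0.04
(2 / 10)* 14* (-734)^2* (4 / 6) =15085168 / 15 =1005677.87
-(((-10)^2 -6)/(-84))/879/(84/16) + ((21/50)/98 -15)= -581282969/38763900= -15.00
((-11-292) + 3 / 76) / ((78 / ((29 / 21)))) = -222575 / 41496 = -5.36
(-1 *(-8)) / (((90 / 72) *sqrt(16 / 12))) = 16 *sqrt(3) / 5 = 5.54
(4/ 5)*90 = 72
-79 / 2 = -39.50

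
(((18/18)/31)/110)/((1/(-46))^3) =-48668/1705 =-28.54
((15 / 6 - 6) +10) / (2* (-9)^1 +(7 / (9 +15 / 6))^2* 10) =-0.45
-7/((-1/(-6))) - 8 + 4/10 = -248/5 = -49.60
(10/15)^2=4/9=0.44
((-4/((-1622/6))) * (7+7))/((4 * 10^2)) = 21/40550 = 0.00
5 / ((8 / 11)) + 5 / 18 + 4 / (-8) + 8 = 1055 / 72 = 14.65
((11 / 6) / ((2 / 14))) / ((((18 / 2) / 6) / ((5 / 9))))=4.75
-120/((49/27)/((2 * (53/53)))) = -132.24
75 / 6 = 25 / 2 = 12.50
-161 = -161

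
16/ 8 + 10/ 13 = 36/ 13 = 2.77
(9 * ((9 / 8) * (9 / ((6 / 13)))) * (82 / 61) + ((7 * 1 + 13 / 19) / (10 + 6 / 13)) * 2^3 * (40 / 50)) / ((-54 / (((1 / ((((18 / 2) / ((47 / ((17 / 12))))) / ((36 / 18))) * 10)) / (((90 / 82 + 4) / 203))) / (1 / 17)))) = -83273860603661 / 33355208700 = -2496.58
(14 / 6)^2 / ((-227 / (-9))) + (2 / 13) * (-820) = -371643 / 2951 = -125.94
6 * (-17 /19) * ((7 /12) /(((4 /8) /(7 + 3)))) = -1190 /19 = -62.63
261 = 261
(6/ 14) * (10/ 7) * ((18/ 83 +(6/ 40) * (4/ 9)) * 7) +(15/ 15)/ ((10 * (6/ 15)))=3405/ 2324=1.47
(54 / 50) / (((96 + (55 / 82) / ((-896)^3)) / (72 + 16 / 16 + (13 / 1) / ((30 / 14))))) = 629600522600448 / 707813965817125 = 0.89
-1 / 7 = -0.14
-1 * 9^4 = -6561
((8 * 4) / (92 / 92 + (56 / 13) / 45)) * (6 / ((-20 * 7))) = -5616 / 4487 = -1.25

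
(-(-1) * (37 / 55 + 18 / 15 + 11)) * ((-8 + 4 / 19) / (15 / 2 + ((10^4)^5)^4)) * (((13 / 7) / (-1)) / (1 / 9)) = 24519456 / 1463000000000000000000000000000000000000000000000000000000000000000000000000000109725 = 0.00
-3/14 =-0.21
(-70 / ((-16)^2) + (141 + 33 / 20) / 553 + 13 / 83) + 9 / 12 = 26177723 / 29375360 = 0.89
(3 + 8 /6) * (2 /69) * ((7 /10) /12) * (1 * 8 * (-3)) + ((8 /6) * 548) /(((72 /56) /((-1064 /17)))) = -1877501122 /52785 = -35568.84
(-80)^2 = 6400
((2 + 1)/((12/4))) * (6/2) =3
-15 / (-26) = 15 / 26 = 0.58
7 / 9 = 0.78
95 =95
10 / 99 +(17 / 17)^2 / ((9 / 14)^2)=2246 / 891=2.52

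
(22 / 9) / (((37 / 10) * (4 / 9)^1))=1.49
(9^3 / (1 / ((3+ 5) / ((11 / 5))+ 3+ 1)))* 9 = 551124 / 11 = 50102.18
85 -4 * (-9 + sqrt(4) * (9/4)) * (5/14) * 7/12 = 355/4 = 88.75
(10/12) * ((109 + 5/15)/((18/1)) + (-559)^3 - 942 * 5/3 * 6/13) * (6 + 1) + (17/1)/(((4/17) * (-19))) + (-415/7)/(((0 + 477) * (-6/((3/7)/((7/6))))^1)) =-1482401885976865793/1454829012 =-1018952656.12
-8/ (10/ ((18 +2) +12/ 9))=-256/ 15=-17.07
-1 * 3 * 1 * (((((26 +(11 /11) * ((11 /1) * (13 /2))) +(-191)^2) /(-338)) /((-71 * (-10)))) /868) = 31353 /59515040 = 0.00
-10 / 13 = -0.77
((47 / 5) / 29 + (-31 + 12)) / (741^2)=-2708 / 79616745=-0.00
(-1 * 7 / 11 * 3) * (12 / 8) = -63 / 22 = -2.86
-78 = -78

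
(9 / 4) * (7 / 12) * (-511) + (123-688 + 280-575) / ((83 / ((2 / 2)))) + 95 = -778273 / 1328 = -586.05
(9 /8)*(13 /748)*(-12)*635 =-222885 /1496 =-148.99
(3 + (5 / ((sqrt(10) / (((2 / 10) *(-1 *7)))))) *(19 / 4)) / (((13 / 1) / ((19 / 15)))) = 19 / 65 - 2527 *sqrt(10) / 7800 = -0.73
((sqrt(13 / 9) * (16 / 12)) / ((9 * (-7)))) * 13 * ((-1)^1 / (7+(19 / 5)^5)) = 81250 * sqrt(13) / 708175629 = 0.00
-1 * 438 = -438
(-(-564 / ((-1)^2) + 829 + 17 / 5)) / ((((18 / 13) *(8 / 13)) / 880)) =-2494778 / 9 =-277197.56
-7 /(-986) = 7 /986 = 0.01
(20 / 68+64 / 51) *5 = 395 / 51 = 7.75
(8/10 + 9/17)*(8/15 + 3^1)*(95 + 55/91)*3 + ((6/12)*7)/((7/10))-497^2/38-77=-307156979/58786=-5225.00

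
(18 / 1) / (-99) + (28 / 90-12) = -5876 / 495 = -11.87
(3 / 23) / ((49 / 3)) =9 / 1127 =0.01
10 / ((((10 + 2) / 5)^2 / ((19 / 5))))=475 / 72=6.60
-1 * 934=-934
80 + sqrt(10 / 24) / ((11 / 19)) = 19 *sqrt(15) / 66 + 80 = 81.11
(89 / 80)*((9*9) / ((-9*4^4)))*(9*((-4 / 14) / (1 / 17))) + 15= 16.71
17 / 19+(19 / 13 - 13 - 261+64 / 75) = -5016392 / 18525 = -270.79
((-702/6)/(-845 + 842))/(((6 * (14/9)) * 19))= 117/532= 0.22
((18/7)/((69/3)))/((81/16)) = 32/1449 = 0.02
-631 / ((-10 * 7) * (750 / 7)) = 0.08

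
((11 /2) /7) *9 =7.07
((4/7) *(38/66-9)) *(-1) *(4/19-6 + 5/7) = -250200/10241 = -24.43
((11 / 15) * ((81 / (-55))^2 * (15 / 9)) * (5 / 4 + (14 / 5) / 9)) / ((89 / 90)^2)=4.23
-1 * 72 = -72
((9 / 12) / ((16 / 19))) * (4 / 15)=19 / 80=0.24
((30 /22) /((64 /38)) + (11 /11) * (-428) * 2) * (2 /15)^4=-0.27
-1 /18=-0.06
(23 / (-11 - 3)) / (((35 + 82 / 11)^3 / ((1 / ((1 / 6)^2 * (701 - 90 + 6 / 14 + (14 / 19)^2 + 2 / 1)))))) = -9041967 / 7182595685449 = -0.00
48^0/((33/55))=1.67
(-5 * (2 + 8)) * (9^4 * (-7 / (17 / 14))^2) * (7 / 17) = -22054145400 / 4913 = -4488936.58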